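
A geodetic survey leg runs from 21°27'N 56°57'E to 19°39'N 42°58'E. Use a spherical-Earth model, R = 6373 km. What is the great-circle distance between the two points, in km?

cos σ = sin φ₁ sin φ₂ + cos φ₁ cos φ₂ cos Δλ
      = sin(21.45°)sin(19.65°) + cos(21.45°)cos(19.65°)cos(-13.98°) = 0.9735
σ = 13.212° → d = Rσ = 6373·0.23059 = 1470 km

1470 km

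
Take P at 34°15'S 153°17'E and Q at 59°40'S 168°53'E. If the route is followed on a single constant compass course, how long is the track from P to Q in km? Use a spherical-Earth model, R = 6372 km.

Rhumb course C = atan2(Δλ, Δψ) with Δψ = ln[tan(π/4+φ₂/2)/tan(π/4+φ₁/2)] = -0.6685, Δλ = +0.2723 → C = 157.84°
d = R·|Δφ| / |cos C| = 6372·0.44360 / 0.92612 = 3052 km

3052 km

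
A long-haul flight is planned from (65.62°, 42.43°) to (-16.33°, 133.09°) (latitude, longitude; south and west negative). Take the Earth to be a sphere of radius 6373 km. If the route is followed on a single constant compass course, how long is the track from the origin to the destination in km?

12075 km

Δψ = ln[tan(π/4+φ₂/2)/tan(π/4+φ₁/2)] = -1.8213;  Δφ = -1.4303 rad,  Δλ = +1.5823 rad
q = Δφ/Δψ = 0.7853
d = R·√(Δφ² + q²Δλ²) = 6373·1.89468 = 12075 km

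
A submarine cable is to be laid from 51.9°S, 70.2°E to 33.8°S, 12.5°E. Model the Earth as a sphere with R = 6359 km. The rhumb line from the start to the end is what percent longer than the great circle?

2.1%

Great circle: σ = 0.7788 rad → d_gc = Rσ = 4952.4 km
Rhumb: Δφ = +0.3159, Δλ = -1.0071, Δψ = +0.4359, q = Δφ/Δψ = 0.7248 → d_rh = R√(Δφ²+q²Δλ²) = 5057.3 km
Excess = (5057.3 − 4952.4) / 4952.4 = 104.9 / 4952.4 = 2.12% ≈ 2.1%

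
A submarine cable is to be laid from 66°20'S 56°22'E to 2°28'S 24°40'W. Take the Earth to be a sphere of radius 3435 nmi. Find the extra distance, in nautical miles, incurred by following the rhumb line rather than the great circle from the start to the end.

Great circle: cos σ = sin φ₁ sin φ₂ + cos φ₁ cos φ₂ cos Δλ,  σ = 1.4687 rad → d_gc = 5045.0 nmi
Rhumb line: Δψ = +1.5199, q = Δφ/Δψ = 0.7334, d_rh = R√(Δφ²+q²Δλ²) = 5230.2 nmi
Excess = 5230.2 − 5045.0 = 185.2 ≈ 185 nmi

185 nmi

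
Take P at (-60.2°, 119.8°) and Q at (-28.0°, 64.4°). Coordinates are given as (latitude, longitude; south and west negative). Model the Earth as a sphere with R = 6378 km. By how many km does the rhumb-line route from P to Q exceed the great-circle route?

Great circle: cos σ = sin φ₁ sin φ₂ + cos φ₁ cos φ₂ cos Δλ,  σ = 0.8545 rad → d_gc = 5450.3 km
Rhumb line: Δψ = +0.8146, q = Δφ/Δψ = 0.6899, d_rh = R√(Δφ²+q²Δλ²) = 5563.4 km
Excess = 5563.4 − 5450.3 = 113.1 ≈ 113 km

113 km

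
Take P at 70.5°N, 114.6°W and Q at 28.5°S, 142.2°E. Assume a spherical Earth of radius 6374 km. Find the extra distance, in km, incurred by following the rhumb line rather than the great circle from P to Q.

560 km

Great circle: cos σ = sin φ₁ sin φ₂ + cos φ₁ cos φ₂ cos Δλ,  σ = 2.1139 rad → d_gc = 13473.9 km
Rhumb line: Δψ = -2.2805, q = Δφ/Δψ = 0.7577, d_rh = R√(Δφ²+q²Δλ²) = 14034.3 km
Excess = 14034.3 − 13473.9 = 560.4 ≈ 560 km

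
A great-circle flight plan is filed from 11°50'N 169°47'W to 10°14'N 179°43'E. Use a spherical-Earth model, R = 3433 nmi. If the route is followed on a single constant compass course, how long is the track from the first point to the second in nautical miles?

625 nmi

Rhumb course C = atan2(Δλ, Δψ) with Δψ = ln[tan(π/4+φ₂/2)/tan(π/4+φ₁/2)] = -0.0285, Δλ = -0.1833 → C = 261.17°
d = R·|Δφ| / |cos C| = 3433·0.02793 / 0.15342 = 625 nmi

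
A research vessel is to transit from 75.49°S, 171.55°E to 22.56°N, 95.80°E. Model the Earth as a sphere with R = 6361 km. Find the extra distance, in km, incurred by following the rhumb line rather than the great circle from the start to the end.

Great circle: cos σ = sin φ₁ sin φ₂ + cos φ₁ cos φ₂ cos Δλ,  σ = 1.8907 rad → d_gc = 12026.6 km
Rhumb line: Δψ = +2.4655, q = Δφ/Δψ = 0.6941, d_rh = R√(Δφ²+q²Δλ²) = 12351.8 km
Excess = 12351.8 − 12026.6 = 325.2 ≈ 325 km

325 km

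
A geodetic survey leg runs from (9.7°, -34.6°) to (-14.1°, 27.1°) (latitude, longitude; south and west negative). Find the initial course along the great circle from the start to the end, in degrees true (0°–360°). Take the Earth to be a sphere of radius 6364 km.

110.4°

N = sin Δλ·cos φ₂ = +0.8540;  D = cos φ₁ sin φ₂ − sin φ₁ cos φ₂ cos Δλ = -0.3176
initial course = atan2(N, D) = 110.40°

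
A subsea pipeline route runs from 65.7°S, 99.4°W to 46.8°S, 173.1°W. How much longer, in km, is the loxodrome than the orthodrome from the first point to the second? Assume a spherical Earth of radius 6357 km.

242 km

Great circle: cos σ = sin φ₁ sin φ₂ + cos φ₁ cos φ₂ cos Δλ,  σ = 0.7326 rad → d_gc = 4657.0 km
Rhumb line: Δψ = +0.6092, q = Δφ/Δψ = 0.5415, d_rh = R√(Δφ²+q²Δλ²) = 4899.0 km
Excess = 4899.0 − 4657.0 = 242.0 ≈ 242 km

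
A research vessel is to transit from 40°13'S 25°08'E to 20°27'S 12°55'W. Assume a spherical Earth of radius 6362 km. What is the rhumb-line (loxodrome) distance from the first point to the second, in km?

4230 km

Δψ = ln[tan(π/4+φ₂/2)/tan(π/4+φ₁/2)] = +0.4031;  Δφ = +0.3450 rad,  Δλ = -0.6641 rad
q = Δφ/Δψ = 0.8558
d = R·√(Δφ² + q²Δλ²) = 6362·0.66487 = 4230 km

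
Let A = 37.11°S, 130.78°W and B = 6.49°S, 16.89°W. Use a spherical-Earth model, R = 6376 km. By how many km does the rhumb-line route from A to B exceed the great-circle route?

427 km

Great circle: cos σ = sin φ₁ sin φ₂ + cos φ₁ cos φ₂ cos Δλ,  σ = 1.8263 rad → d_gc = 11644.3 km
Rhumb line: Δψ = +0.5849, q = Δφ/Δψ = 0.9137, d_rh = R√(Δφ²+q²Δλ²) = 12071.4 km
Excess = 12071.4 − 11644.3 = 427.1 ≈ 427 km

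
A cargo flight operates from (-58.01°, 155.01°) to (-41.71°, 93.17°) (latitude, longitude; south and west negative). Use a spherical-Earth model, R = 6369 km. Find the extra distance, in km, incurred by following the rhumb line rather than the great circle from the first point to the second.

140 km

Great circle: cos σ = sin φ₁ sin φ₂ + cos φ₁ cos φ₂ cos Δλ,  σ = 0.7213 rad → d_gc = 4593.81 km
Rhumb line: Δψ = +0.4471, q = Δφ/Δψ = 0.6363, d_rh = R√(Δφ²+q²Δλ²) = 4734.27 km
Excess = 4734.27 − 4593.81 = 140.46 ≈ 140 km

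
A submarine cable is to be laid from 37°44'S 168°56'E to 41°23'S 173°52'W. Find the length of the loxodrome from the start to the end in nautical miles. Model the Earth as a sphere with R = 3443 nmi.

Δψ = ln[tan(π/4+φ₂/2)/tan(π/4+φ₁/2)] = -0.0827;  Δφ = -0.0637 rad,  Δλ = +0.3002 rad
q = Δφ/Δψ = 0.7707
d = R·√(Δφ² + q²Δλ²) = 3443·0.23996 = 826 nmi

826 nmi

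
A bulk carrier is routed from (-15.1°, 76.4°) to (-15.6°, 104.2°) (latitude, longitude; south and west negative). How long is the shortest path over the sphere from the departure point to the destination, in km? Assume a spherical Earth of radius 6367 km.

cos σ = sin φ₁ sin φ₂ + cos φ₁ cos φ₂ cos Δλ
      = sin(-15.10°)sin(-15.60°) + cos(-15.10°)cos(-15.60°)cos(27.80°) = 0.8926
σ = 26.794° → d = Rσ = 6367·0.46764 = 2977 km

2977 km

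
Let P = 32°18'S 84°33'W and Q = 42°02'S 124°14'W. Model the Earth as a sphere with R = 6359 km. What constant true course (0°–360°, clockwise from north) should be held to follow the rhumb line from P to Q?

252.9°

Meridional parts: M(φ₁)=-0.5962, M(φ₂)=-0.8100 → ΔM = -0.2137;  Δλ = -0.6926 rad
tan C = Δλ / ΔM = +3.2405 → C = 252.85°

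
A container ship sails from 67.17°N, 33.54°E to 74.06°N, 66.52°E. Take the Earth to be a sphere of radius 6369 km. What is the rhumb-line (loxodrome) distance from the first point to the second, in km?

1427 km

Rhumb course C = atan2(Δλ, Δψ) with Δψ = ln[tan(π/4+φ₂/2)/tan(π/4+φ₁/2)] = +0.3661, Δλ = +0.5756 → C = 57.54°
d = R·|Δφ| / |cos C| = 6369·0.12025 / 0.53669 = 1427 km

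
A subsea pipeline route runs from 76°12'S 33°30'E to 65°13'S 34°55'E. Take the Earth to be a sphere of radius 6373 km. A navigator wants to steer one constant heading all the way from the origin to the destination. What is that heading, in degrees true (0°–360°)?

Δψ = ln[tan(π/4+φ₂/2)/tan(π/4+φ₁/2)] = +0.5964
Δλ = +0.0247 rad (taken the short way round)
course = atan2(Δλ, Δψ) = 2.37°

2.4°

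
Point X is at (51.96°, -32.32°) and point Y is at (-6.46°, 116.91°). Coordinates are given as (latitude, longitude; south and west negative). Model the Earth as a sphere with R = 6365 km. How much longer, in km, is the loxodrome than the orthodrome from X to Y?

1536 km

Great circle: cos σ = sin φ₁ sin φ₂ + cos φ₁ cos φ₂ cos Δλ,  σ = 2.2328 rad → d_gc = 14211.9 km
Rhumb line: Δψ = -1.1780, q = Δφ/Δψ = 0.8655, d_rh = R√(Δφ²+q²Δλ²) = 15748.3 km
Excess = 15748.3 − 14211.9 = 1536.4 ≈ 1536 km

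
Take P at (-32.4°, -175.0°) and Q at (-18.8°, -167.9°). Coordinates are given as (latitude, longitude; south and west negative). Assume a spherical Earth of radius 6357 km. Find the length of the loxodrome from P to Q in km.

1667 km

Δψ = ln[tan(π/4+φ₂/2)/tan(π/4+φ₁/2)] = +0.2641;  Δφ = +0.2374 rad,  Δλ = +0.1239 rad
q = Δφ/Δψ = 0.8987
d = R·√(Δφ² + q²Δλ²) = 6357·0.26219 = 1667 km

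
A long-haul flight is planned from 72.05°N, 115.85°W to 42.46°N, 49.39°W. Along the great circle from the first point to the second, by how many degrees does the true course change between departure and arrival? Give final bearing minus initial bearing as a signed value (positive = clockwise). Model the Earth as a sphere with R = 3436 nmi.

Initial bearing θ₁ = atan2(sin Δλ cos φ₂, cos φ₁ sin φ₂ − sin φ₁ cos φ₂ cos Δλ) = 96.10°
Final bearing θ₂ = (initial bearing from the destination back to the start) + 180° = 155.46°
Δθ = θ₂ − θ₁ = +59.4°

+59.4°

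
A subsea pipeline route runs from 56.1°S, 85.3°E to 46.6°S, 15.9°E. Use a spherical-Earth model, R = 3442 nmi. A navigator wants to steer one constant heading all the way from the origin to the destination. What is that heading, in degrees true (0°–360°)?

Meridional parts: M(φ₁)=-1.1882, M(φ₂)=-0.9214 → ΔM = +0.2667;  Δλ = -1.2113 rad
tan C = Δλ / ΔM = -4.5409 → C = 282.42°

282.4°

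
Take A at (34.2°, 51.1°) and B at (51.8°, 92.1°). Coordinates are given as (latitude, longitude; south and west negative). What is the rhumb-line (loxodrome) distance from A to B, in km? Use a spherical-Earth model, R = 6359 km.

Δψ = ln[tan(π/4+φ₂/2)/tan(π/4+φ₁/2)] = +0.4246;  Δφ = +0.3072 rad,  Δλ = +0.7156 rad
q = Δφ/Δψ = 0.7234
d = R·√(Δφ² + q²Δλ²) = 6359·0.60193 = 3828 km

3828 km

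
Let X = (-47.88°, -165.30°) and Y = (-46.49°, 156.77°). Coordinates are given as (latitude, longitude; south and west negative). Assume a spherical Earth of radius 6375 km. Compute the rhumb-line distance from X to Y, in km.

Rhumb course C = atan2(Δλ, Δψ) with Δψ = ln[tan(π/4+φ₂/2)/tan(π/4+φ₁/2)] = +0.0357, Δλ = -0.6620 → C = 273.09°
d = R·|Δφ| / |cos C| = 6375·0.02426 / 0.05385 = 2872 km

2872 km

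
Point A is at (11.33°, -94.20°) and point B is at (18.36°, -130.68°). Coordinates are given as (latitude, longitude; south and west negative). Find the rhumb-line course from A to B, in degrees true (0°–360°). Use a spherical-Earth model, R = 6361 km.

281.3°

Δψ = ln[tan(π/4+φ₂/2)/tan(π/4+φ₁/2)] = +0.1270
Δλ = -0.6367 rad (taken the short way round)
course = atan2(Δλ, Δψ) = 281.28°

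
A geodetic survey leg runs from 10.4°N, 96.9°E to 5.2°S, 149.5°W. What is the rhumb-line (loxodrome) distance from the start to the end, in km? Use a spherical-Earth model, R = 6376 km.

12709 km

Rhumb course C = atan2(Δλ, Δψ) with Δψ = ln[tan(π/4+φ₂/2)/tan(π/4+φ₁/2)] = -0.2734, Δλ = +1.9827 → C = 97.85°
d = R·|Δφ| / |cos C| = 6376·0.27227 / 0.13660 = 12709 km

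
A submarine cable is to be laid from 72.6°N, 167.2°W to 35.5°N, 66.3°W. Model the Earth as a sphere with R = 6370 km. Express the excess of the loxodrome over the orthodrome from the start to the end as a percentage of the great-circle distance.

9.9%

Great circle: σ = 1.0378 rad → d_gc = Rσ = 6610.9 km
Rhumb: Δφ = -0.6475, Δλ = +1.7610, Δψ = -1.2137, q = Δφ/Δψ = 0.5335 → d_rh = R√(Δφ²+q²Δλ²) = 7268.6 km
Excess = (7268.6 − 6610.9) / 6610.9 = 657.7 / 6610.9 = 9.949% ≈ 9.9%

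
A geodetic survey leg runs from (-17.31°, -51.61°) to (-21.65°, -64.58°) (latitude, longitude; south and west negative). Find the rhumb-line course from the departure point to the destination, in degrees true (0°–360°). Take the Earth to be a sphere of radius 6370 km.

Δψ = ln[tan(π/4+φ₂/2)/tan(π/4+φ₁/2)] = -0.0804
Δλ = -0.2264 rad (taken the short way round)
course = atan2(Δλ, Δψ) = 250.45°

250.5°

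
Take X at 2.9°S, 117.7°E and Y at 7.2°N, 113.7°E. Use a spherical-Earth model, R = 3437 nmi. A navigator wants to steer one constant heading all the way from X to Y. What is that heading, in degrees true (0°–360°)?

338.4°

Δψ = ln[tan(π/4+φ₂/2)/tan(π/4+φ₁/2)] = +0.1766
Δλ = -0.0698 rad (taken the short way round)
course = atan2(Δλ, Δψ) = 338.43°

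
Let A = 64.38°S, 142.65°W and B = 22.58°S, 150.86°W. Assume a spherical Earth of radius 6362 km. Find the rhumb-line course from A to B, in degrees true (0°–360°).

Meridional parts: M(φ₁)=-1.4811, M(φ₂)=-0.4047 → ΔM = +1.0764;  Δλ = -0.1433 rad
tan C = Δλ / ΔM = -0.1331 → C = 352.42°

352.4°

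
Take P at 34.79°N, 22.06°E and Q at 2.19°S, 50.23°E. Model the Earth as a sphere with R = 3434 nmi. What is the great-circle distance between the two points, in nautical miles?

Haversine: a = sin²(Δφ/2)+cos φ₁ cos φ₂ sin²(Δλ/2) = 0.14918;  σ = 2·atan2(√a,√(1−a))
σ = 45.441° → d = Rσ = 3434·0.79310 = 2724 nmi

2724 nmi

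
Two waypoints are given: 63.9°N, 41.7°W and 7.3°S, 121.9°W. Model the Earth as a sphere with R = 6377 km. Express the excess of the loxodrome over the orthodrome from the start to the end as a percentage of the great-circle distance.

2.8%

Great circle: σ = 1.6106 rad → d_gc = Rσ = 10271.0 km
Rhumb: Δφ = -1.2427, Δλ = -1.3998, Δψ = -1.5897, q = Δφ/Δψ = 0.7817 → d_rh = R√(Δφ²+q²Δλ²) = 10558.7 km
Excess = (10558.7 − 10271.0) / 10271.0 = 287.7 / 10271.0 = 2.80% ≈ 2.8%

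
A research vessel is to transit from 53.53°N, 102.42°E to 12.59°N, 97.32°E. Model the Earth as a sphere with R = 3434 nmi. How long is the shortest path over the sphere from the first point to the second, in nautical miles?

cos σ = sin φ₁ sin φ₂ + cos φ₁ cos φ₂ cos Δλ
      = sin(53.53°)sin(12.59°) + cos(53.53°)cos(12.59°)cos(-5.10°) = 0.7531
σ = 41.140° → d = Rσ = 3434·0.71804 = 2466 nmi

2466 nmi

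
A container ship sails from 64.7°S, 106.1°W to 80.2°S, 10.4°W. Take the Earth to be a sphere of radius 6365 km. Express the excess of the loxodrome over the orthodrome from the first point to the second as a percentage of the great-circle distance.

Great circle: σ = 0.4872 rad → d_gc = Rσ = 3100.8 km
Rhumb: Δφ = -0.2705, Δλ = +1.6703, Δψ = -0.9624, q = Δφ/Δψ = 0.2811 → d_rh = R√(Δφ²+q²Δλ²) = 3449.0 km
Excess = (3449.0 − 3100.8) / 3100.8 = 348.2 / 3100.8 = 11.23% ≈ 11.2%

11.2%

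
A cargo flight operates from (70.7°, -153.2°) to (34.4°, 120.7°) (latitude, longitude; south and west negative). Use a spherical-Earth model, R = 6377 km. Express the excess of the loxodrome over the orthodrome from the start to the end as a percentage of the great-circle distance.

Great circle: σ = 0.9863 rad → d_gc = Rσ = 6289.7 km
Rhumb: Δφ = -0.6336, Δλ = -1.5027, Δψ = -1.1317, q = Δφ/Δψ = 0.5598 → d_rh = R√(Δφ²+q²Δλ²) = 6716.1 km
Excess = (6716.1 − 6289.7) / 6289.7 = 426.4 / 6289.7 = 6.78% ≈ 6.8%

6.8%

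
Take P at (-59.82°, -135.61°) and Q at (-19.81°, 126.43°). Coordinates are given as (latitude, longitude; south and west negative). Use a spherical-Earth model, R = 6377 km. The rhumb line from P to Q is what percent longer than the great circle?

6.5%

Great circle: σ = 1.3413 rad → d_gc = Rσ = 8553.6 km
Rhumb: Δφ = +0.6983, Δλ = -1.7097, Δψ = +0.9578, q = Δφ/Δψ = 0.7290 → d_rh = R√(Δφ²+q²Δλ²) = 9111.1 km
Excess = (9111.1 − 8553.6) / 8553.6 = 557.5 / 8553.6 = 6.52% ≈ 6.5%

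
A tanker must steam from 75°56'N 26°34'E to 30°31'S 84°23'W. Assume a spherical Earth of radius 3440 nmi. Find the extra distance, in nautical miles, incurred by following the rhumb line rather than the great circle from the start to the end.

Great circle: cos σ = sin φ₁ sin φ₂ + cos φ₁ cos φ₂ cos Δλ,  σ = 2.1742 rad → d_gc = 7479.2 nmi
Rhumb line: Δψ = -2.6523, q = Δφ/Δψ = 0.7005, d_rh = R√(Δφ²+q²Δλ²) = 7913.4 nmi
Excess = 7913.4 − 7479.2 = 434.2 ≈ 434 nmi

434 nmi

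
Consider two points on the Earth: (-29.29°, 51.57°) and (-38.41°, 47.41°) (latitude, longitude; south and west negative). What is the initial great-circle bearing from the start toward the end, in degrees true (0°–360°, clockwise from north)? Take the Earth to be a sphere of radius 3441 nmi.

199.6°

θ = atan2( sin Δλ·cos φ₂ ,  cos φ₁ sin φ₂ − sin φ₁ cos φ₂ cos Δλ )
  = atan2(-0.0568, -0.1595) = 199.61°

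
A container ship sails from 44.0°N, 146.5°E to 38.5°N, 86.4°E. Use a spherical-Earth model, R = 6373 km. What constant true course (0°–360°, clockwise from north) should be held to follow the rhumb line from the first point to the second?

Δψ = ln[tan(π/4+φ₂/2)/tan(π/4+φ₁/2)] = -0.1278
Δλ = -1.0489 rad (taken the short way round)
course = atan2(Δλ, Δψ) = 263.05°

263.1°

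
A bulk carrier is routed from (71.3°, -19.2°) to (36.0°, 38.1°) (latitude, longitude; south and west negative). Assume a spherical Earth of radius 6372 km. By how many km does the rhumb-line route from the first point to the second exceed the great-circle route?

Great circle: cos σ = sin φ₁ sin φ₂ + cos φ₁ cos φ₂ cos Δλ,  σ = 0.7998 rad → d_gc = 5096.0 km
Rhumb line: Δψ = -1.1296, q = Δφ/Δψ = 0.5454, d_rh = R√(Δφ²+q²Δλ²) = 5243.2 km
Excess = 5243.2 − 5096.0 = 147.2 ≈ 147 km

147 km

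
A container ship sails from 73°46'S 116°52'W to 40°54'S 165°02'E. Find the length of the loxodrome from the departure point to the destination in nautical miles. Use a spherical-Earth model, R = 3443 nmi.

Δψ = ln[tan(π/4+φ₂/2)/tan(π/4+φ₁/2)] = +1.1640;  Δφ = +0.5736 rad,  Δλ = -1.3631 rad
q = Δφ/Δψ = 0.4928
d = R·√(Δφ² + q²Δλ²) = 3443·0.88333 = 3041 nmi

3041 nmi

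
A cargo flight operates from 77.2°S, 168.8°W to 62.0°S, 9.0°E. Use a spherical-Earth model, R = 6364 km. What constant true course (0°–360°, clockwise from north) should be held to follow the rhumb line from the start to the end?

Δψ = ln[tan(π/4+φ₂/2)/tan(π/4+φ₁/2)] = +0.7988
Δλ = +3.1032 rad (taken the short way round)
course = atan2(Δλ, Δψ) = 75.57°

75.6°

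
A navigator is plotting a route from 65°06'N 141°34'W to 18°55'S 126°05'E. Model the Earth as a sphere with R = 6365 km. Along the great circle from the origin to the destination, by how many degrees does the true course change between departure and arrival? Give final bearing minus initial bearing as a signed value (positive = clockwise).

At departure: θ₁ = atan2(sin Δλ cos φ₂, cos φ₁ sin φ₂ − sin φ₁ cos φ₂ cos Δλ) = 263.88°
At arrival: θ₂ = atan2(sin Δλ cos φ₁, −cos φ₂ sin φ₁ + sin φ₂ cos φ₁ cos Δλ) = 206.27°
Δθ = θ₂ − θ₁ = -57.6°

-57.6°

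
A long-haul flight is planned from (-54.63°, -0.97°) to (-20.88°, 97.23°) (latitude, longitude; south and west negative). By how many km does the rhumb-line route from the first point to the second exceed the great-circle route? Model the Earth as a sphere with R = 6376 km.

519 km

Great circle: cos σ = sin φ₁ sin φ₂ + cos φ₁ cos φ₂ cos Δλ,  σ = 1.3557 rad → d_gc = 8643.6 km
Rhumb line: Δψ = +0.7703, q = Δφ/Δψ = 0.7647, d_rh = R√(Δφ²+q²Δλ²) = 9162.2 km
Excess = 9162.2 − 8643.6 = 518.6 ≈ 519 km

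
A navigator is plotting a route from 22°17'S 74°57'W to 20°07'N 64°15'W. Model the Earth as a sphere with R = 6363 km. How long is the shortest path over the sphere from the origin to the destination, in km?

Haversine: a = sin²(Δφ/2)+cos φ₁ cos φ₂ sin²(Δλ/2) = 0.13833;  σ = 2·atan2(√a,√(1−a))
σ = 43.668° → d = Rσ = 6363·0.76216 = 4850 km

4850 km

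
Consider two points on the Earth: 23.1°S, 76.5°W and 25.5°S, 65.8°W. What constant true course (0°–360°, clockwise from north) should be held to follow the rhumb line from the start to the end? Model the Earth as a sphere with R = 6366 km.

103.8°

Meridional parts: M(φ₁)=-0.4146, M(φ₂)=-0.4605 → ΔM = -0.0460;  Δλ = +0.1868 rad
tan C = Δλ / ΔM = -4.0629 → C = 103.83°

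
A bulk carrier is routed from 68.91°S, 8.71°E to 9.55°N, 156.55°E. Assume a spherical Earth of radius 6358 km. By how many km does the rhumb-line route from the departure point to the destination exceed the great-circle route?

1958 km

Great circle: cos σ = sin φ₁ sin φ₂ + cos φ₁ cos φ₂ cos Δλ,  σ = 2.0434 rad → d_gc = 12991.87 km
Rhumb line: Δψ = +1.8487, q = Δφ/Δψ = 0.7407, d_rh = R√(Δφ²+q²Δλ²) = 14949.38 km
Excess = 14949.38 − 12991.87 = 1957.51 ≈ 1958 km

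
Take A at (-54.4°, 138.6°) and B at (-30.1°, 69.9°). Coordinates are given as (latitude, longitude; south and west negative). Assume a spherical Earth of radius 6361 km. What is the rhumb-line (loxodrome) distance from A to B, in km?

6154 km

Rhumb course C = atan2(Δλ, Δψ) with Δψ = ln[tan(π/4+φ₂/2)/tan(π/4+φ₁/2)] = +0.5848, Δλ = -1.1990 → C = 296.00°
d = R·|Δφ| / |cos C| = 6361·0.42412 / 0.43836 = 6154 km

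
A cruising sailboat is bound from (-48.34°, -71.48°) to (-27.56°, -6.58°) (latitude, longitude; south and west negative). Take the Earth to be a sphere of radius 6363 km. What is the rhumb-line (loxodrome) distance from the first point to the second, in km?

6069 km

Rhumb course C = atan2(Δλ, Δψ) with Δψ = ln[tan(π/4+φ₂/2)/tan(π/4+φ₁/2)] = +0.4657, Δλ = +1.1327 → C = 67.65°
d = R·|Δφ| / |cos C| = 6363·0.36268 / 0.38022 = 6069 km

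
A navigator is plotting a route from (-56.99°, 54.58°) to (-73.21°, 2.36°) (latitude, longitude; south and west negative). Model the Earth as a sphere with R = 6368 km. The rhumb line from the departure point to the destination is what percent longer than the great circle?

Great circle: σ = 0.4528 rad → d_gc = Rσ = 2883.3 km
Rhumb: Δφ = -0.2831, Δλ = -0.9114, Δψ = -0.6970, q = Δφ/Δψ = 0.4061 → d_rh = R√(Δφ²+q²Δλ²) = 2967.5 km
Excess = (2967.5 − 2883.3) / 2883.3 = 84.2 / 2883.3 = 2.92% ≈ 2.9%

2.9%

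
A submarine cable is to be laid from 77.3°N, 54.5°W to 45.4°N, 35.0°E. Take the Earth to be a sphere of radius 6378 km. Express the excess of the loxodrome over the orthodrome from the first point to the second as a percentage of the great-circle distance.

8.4%

Great circle: σ = 0.8011 rad → d_gc = Rσ = 5109.1 km
Rhumb: Δφ = -0.5568, Δλ = +1.5621, Δψ = -1.3044, q = Δφ/Δψ = 0.4268 → d_rh = R√(Δφ²+q²Δλ²) = 5540.2 km
Excess = (5540.2 − 5109.1) / 5109.1 = 431.1 / 5109.1 = 8.44% ≈ 8.4%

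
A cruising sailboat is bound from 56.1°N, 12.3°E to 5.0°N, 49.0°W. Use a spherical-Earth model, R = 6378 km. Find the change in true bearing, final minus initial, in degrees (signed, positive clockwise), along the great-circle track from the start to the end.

-36.9°

At departure: θ₁ = atan2(sin Δλ cos φ₂, cos φ₁ sin φ₂ − sin φ₁ cos φ₂ cos Δλ) = 248.26°
At arrival: θ₂ = atan2(sin Δλ cos φ₁, −cos φ₂ sin φ₁ + sin φ₂ cos φ₁ cos Δλ) = 211.34°
Δθ = θ₂ − θ₁ = -36.9°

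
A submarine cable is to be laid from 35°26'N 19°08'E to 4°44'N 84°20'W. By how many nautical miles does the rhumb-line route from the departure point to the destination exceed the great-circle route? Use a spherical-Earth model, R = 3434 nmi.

142 nmi

Great circle: cos σ = sin φ₁ sin φ₂ + cos φ₁ cos φ₂ cos Δλ,  σ = 1.7125 rad → d_gc = 5880.8 nmi
Rhumb line: Δψ = -0.5794, q = Δφ/Δψ = 0.9248, d_rh = R√(Δφ²+q²Δλ²) = 6022.8 nmi
Excess = 6022.8 − 5880.8 = 142.0 ≈ 142 nmi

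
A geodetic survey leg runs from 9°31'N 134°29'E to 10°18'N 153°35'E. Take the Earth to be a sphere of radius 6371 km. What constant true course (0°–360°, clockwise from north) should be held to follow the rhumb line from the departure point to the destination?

Δψ = ln[tan(π/4+φ₂/2)/tan(π/4+φ₁/2)] = +0.0139
Δλ = +0.3334 rad (taken the short way round)
course = atan2(Δλ, Δψ) = 87.62°

87.6°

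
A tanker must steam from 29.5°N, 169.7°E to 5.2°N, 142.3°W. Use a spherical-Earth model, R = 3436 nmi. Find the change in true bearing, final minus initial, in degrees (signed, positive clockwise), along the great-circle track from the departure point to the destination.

+15.5°

Initial bearing θ₁ = atan2(sin Δλ cos φ₂, cos φ₁ sin φ₂ − sin φ₁ cos φ₂ cos Δλ) = 108.61°
Final bearing θ₂ = (initial bearing from the destination back to the start) + 180° = 124.08°
Δθ = θ₂ − θ₁ = +15.5°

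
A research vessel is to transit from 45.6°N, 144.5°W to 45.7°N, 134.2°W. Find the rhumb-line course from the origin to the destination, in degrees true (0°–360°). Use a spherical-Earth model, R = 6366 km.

89.2°

Meridional parts: M(φ₁)=+0.8963, M(φ₂)=+0.8988 → ΔM = +0.0025;  Δλ = +0.1798 rad
tan C = Δλ / ΔM = +72.0010 → C = 89.20°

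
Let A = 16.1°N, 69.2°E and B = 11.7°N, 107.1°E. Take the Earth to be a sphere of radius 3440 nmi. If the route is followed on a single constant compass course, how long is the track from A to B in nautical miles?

Rhumb course C = atan2(Δλ, Δψ) with Δψ = ln[tan(π/4+φ₂/2)/tan(π/4+φ₁/2)] = -0.0791, Δλ = +0.6615 → C = 96.82°
d = R·|Δφ| / |cos C| = 3440·0.07679 / 0.11878 = 2224 nmi

2224 nmi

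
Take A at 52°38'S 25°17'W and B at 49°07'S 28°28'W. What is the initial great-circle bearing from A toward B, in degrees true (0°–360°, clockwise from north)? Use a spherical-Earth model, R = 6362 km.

θ = atan2( sin Δλ·cos φ₂ ,  cos φ₁ sin φ₂ − sin φ₁ cos φ₂ cos Δλ )
  = atan2(-0.0363, +0.0605) = 329.02°

329.0°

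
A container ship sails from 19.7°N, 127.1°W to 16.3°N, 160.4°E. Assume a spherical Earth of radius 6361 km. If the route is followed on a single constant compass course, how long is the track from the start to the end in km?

Δψ = ln[tan(π/4+φ₂/2)/tan(π/4+φ₁/2)] = -0.0624;  Δφ = -0.0593 rad,  Δλ = -1.2654 rad
q = Δφ/Δψ = 0.9509
d = R·√(Δφ² + q²Δλ²) = 6361·1.20468 = 7663 km

7663 km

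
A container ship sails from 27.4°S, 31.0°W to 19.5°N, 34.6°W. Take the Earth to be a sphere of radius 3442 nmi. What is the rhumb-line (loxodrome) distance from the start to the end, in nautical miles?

Rhumb course C = atan2(Δλ, Δψ) with Δψ = ln[tan(π/4+φ₂/2)/tan(π/4+φ₁/2)] = +0.8447, Δλ = -0.0628 → C = 355.75°
d = R·|Δφ| / |cos C| = 3442·0.81856 / 0.99724 = 2825 nmi

2825 nmi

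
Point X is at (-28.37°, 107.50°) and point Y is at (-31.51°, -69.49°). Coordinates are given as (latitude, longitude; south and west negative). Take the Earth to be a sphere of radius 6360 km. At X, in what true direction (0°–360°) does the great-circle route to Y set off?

θ = atan2( sin Δλ·cos φ₂ ,  cos φ₁ sin φ₂ − sin φ₁ cos φ₂ cos Δλ )
  = atan2(-0.0448, -0.8644) = 182.96°

183.0°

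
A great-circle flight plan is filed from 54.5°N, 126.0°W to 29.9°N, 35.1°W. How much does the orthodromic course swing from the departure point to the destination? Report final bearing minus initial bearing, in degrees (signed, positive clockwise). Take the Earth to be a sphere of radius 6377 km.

+69.9°

At departure: θ₁ = atan2(sin Δλ cos φ₂, cos φ₁ sin φ₂ − sin φ₁ cos φ₂ cos Δλ) = 70.88°
At arrival: θ₂ = atan2(sin Δλ cos φ₁, −cos φ₂ sin φ₁ + sin φ₂ cos φ₁ cos Δλ) = 140.74°
Δθ = θ₂ − θ₁ = +69.9°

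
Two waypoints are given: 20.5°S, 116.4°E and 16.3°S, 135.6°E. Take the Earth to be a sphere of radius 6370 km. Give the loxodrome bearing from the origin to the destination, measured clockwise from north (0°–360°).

77.0°

Δψ = ln[tan(π/4+φ₂/2)/tan(π/4+φ₁/2)] = +0.0773
Δλ = +0.3351 rad (taken the short way round)
course = atan2(Δλ, Δψ) = 77.01°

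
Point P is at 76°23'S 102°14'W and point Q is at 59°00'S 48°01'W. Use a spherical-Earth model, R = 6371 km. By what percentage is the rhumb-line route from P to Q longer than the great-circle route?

Great circle: σ = 0.4418 rad → d_gc = Rσ = 2814.9 km
Rhumb: Δφ = +0.3034, Δλ = +0.9463, Δψ = +0.8428, q = Δφ/Δψ = 0.3600 → d_rh = R√(Δφ²+q²Δλ²) = 2906.2 km
Excess = (2906.2 − 2814.9) / 2814.9 = 91.3 / 2814.9 = 3.24% ≈ 3.2%

3.2%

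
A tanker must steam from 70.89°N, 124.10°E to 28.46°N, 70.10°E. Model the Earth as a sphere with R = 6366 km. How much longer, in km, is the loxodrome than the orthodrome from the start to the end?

Great circle: cos σ = sin φ₁ sin φ₂ + cos φ₁ cos φ₂ cos Δλ,  σ = 0.9027 rad → d_gc = 5746.9 km
Rhumb line: Δψ = -1.2633, q = Δφ/Δψ = 0.5862, d_rh = R√(Δφ²+q²Δλ²) = 5881.7 km
Excess = 5881.7 − 5746.9 = 134.8 ≈ 135 km

135 km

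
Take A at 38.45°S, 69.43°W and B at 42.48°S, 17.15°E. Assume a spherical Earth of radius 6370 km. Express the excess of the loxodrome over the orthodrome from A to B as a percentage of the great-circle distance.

Great circle: σ = 1.0991 rad → d_gc = Rσ = 7001.3 km
Rhumb: Δφ = -0.0703, Δλ = +1.5111, Δψ = -0.0925, q = Δφ/Δψ = 0.7604 → d_rh = R√(Δφ²+q²Δλ²) = 7333.3 km
Excess = (7333.3 − 7001.3) / 7001.3 = 332.0 / 7001.3 = 4.74% ≈ 4.7%

4.7%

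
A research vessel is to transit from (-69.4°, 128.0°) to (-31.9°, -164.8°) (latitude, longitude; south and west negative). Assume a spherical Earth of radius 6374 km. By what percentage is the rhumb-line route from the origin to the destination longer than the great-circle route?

3.8%

Great circle: σ = 0.9142 rad → d_gc = Rσ = 5827.3 km
Rhumb: Δφ = +0.6545, Δλ = +1.1729, Δψ = +1.1173, q = Δφ/Δψ = 0.5858 → d_rh = R√(Δφ²+q²Δλ²) = 6048.4 km
Excess = (6048.4 − 5827.3) / 5827.3 = 221.1 / 5827.3 = 3.79% ≈ 3.8%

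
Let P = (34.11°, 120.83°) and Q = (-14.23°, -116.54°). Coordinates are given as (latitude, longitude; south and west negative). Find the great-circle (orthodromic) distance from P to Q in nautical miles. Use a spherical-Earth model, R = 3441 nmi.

cos σ = sin φ₁ sin φ₂ + cos φ₁ cos φ₂ cos Δλ
      = sin(34.11°)sin(-14.23°) + cos(34.11°)cos(-14.23°)cos(122.63°) = -0.5706
σ = 124.792° → d = Rσ = 3441·2.17803 = 7495 nmi

7495 nmi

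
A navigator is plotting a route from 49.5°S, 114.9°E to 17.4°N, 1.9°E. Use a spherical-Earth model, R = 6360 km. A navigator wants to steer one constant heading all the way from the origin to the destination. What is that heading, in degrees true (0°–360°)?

Meridional parts: M(φ₁)=-0.9972, M(φ₂)=+0.3085 → ΔM = +1.3056;  Δλ = -1.9722 rad
tan C = Δλ / ΔM = -1.5105 → C = 303.51°

303.5°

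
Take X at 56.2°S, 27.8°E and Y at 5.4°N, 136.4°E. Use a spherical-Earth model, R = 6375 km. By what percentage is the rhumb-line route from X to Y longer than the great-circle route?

Great circle: σ = 1.8285 rad → d_gc = Rσ = 11656.6 km
Rhumb: Δφ = +1.0751, Δλ = +1.8954, Δψ = +1.2857, q = Δφ/Δψ = 0.8362 → d_rh = R√(Δφ²+q²Δλ²) = 12209.6 km
Excess = (12209.6 − 11656.6) / 11656.6 = 553.0 / 11656.6 = 4.74% ≈ 4.7%

4.7%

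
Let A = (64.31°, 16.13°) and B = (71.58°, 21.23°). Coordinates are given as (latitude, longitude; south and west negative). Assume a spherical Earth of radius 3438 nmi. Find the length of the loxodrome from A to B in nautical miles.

451 nmi

Δψ = ln[tan(π/4+φ₂/2)/tan(π/4+φ₁/2)] = +0.3410;  Δφ = +0.1269 rad,  Δλ = +0.0890 rad
q = Δφ/Δψ = 0.3722
d = R·√(Δφ² + q²Δλ²) = 3438·0.13114 = 451 nmi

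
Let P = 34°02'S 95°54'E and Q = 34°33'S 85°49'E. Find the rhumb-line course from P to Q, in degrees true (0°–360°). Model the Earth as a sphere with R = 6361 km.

266.5°

Δψ = ln[tan(π/4+φ₂/2)/tan(π/4+φ₁/2)] = -0.0109
Δλ = -0.1760 rad (taken the short way round)
course = atan2(Δλ, Δψ) = 266.45°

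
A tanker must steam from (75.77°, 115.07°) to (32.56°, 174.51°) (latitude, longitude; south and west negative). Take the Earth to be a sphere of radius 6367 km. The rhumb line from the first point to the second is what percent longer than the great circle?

3.1%

Great circle: σ = 0.8931 rad → d_gc = Rσ = 5686.3 km
Rhumb: Δφ = -0.7542, Δλ = +1.0374, Δψ = -1.4793, q = Δφ/Δψ = 0.5098 → d_rh = R√(Δφ²+q²Δλ²) = 5864.8 km
Excess = (5864.8 − 5686.3) / 5686.3 = 178.5 / 5686.3 = 3.14% ≈ 3.1%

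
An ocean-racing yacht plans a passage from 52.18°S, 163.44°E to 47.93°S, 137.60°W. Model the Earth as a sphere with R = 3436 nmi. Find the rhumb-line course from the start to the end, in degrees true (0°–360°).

Meridional parts: M(φ₁)=-1.0713, M(φ₂)=-0.9556 → ΔM = +0.1156;  Δλ = +1.0290 rad
tan C = Δλ / ΔM = +8.8993 → C = 83.59°

83.6°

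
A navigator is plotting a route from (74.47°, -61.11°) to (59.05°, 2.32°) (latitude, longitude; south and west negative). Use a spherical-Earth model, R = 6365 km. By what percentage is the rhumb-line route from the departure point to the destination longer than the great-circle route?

Great circle: σ = 0.4780 rad → d_gc = Rσ = 3042.8 km
Rhumb: Δφ = -0.2691, Δλ = +1.1071, Δψ = -0.7082, q = Δφ/Δψ = 0.3800 → d_rh = R√(Δφ²+q²Δλ²) = 3178.9 km
Excess = (3178.9 − 3042.8) / 3042.8 = 136.1 / 3042.8 = 4.47% ≈ 4.5%

4.5%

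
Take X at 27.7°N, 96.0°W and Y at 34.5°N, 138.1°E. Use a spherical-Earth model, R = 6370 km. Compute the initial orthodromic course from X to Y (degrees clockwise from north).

317.4°

θ = atan2( sin Δλ·cos φ₂ ,  cos φ₁ sin φ₂ − sin φ₁ cos φ₂ cos Δλ )
  = atan2(-0.6676, +0.7261) = 317.41°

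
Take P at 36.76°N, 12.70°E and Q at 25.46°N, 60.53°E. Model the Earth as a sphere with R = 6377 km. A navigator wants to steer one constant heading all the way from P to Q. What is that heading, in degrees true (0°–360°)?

105.5°

Meridional parts: M(φ₁)=+0.6908, M(φ₂)=+0.4598 → ΔM = -0.2310;  Δλ = +0.8348 rad
tan C = Δλ / ΔM = -3.6138 → C = 105.47°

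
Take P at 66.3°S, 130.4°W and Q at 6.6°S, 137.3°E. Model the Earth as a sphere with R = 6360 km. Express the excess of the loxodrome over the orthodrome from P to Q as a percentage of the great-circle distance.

5.3%

Great circle: σ = 1.4815 rad → d_gc = Rσ = 9422.1 km
Rhumb: Δφ = +1.0420, Δλ = -1.6109, Δψ = +1.4460, q = Δφ/Δψ = 0.7206 → d_rh = R√(Δφ²+q²Δλ²) = 9920.5 km
Excess = (9920.5 − 9422.1) / 9422.1 = 498.4 / 9422.1 = 5.29% ≈ 5.3%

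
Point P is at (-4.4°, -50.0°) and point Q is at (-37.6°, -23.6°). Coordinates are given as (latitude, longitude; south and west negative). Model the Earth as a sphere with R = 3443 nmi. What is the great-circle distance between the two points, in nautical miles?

Haversine: a = sin²(Δφ/2)+cos φ₁ cos φ₂ sin²(Δλ/2) = 0.12281;  σ = 2·atan2(√a,√(1−a))
σ = 41.029° → d = Rσ = 3443·0.71609 = 2465 nmi

2465 nmi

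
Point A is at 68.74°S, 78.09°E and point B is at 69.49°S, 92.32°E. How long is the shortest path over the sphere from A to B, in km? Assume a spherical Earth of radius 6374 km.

569 km

cos σ = sin φ₁ sin φ₂ + cos φ₁ cos φ₂ cos Δλ
      = sin(-68.74°)sin(-69.49°) + cos(-68.74°)cos(-69.49°)cos(14.23°) = 0.9960
σ = 5.116° → d = Rσ = 6374·0.08929 = 569 km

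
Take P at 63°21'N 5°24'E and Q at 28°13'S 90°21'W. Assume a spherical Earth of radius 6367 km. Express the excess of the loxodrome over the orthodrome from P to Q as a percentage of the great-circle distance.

2.5%

Great circle: σ = 2.0512 rad → d_gc = Rσ = 13060.3 km
Rhumb: Δφ = -1.5981, Δλ = -1.6712, Δψ = -1.9540, q = Δφ/Δψ = 0.8179 → d_rh = R√(Δφ²+q²Δλ²) = 13389.2 km
Excess = (13389.2 − 13060.3) / 13060.3 = 328.9 / 13060.3 = 2.52% ≈ 2.5%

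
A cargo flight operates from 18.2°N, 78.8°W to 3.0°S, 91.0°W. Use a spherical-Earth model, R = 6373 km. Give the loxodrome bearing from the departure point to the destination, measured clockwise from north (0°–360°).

Δψ = ln[tan(π/4+φ₂/2)/tan(π/4+φ₁/2)] = -0.3755
Δλ = -0.2129 rad (taken the short way round)
course = atan2(Δλ, Δψ) = 209.55°

209.6°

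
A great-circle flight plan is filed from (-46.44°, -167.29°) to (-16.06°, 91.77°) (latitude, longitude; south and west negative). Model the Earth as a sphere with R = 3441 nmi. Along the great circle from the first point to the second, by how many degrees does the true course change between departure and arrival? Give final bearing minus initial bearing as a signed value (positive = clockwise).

Initial bearing θ₁ = atan2(sin Δλ cos φ₂, cos φ₁ sin φ₂ − sin φ₁ cos φ₂ cos Δλ) = 251.11°
Final bearing θ₂ = (initial bearing from the destination back to the start) + 180° = 317.27°
Δθ = θ₂ − θ₁ = +66.2°

+66.2°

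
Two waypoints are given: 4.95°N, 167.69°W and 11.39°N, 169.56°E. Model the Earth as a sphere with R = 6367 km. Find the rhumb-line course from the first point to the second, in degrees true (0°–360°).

286.0°

Meridional parts: M(φ₁)=+0.0865, M(φ₂)=+0.2001 → ΔM = +0.1136;  Δλ = -0.3971 rad
tan C = Δλ / ΔM = -3.4948 → C = 285.97°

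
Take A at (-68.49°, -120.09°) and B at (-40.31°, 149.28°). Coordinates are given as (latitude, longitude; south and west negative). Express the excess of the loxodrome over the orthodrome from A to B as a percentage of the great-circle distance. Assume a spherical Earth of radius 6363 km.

7.9%

Great circle: σ = 0.9288 rad → d_gc = Rσ = 5910.0 km
Rhumb: Δφ = +0.4918, Δλ = -1.5818, Δψ = +0.8910, q = Δφ/Δψ = 0.5520 → d_rh = R√(Δφ²+q²Δλ²) = 6376.5 km
Excess = (6376.5 − 5910.0) / 5910.0 = 466.5 / 5910.0 = 7.89% ≈ 7.9%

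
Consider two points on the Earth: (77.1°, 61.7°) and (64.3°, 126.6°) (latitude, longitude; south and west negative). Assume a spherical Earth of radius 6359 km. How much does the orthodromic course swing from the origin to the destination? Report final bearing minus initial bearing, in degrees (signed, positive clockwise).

+62.3°

Initial bearing θ₁ = atan2(sin Δλ cos φ₂, cos φ₁ sin φ₂ − sin φ₁ cos φ₂ cos Δλ) = 86.82°
Final bearing θ₂ = (initial bearing from the destination back to the start) + 180° = 149.07°
Δθ = θ₂ − θ₁ = +62.3°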